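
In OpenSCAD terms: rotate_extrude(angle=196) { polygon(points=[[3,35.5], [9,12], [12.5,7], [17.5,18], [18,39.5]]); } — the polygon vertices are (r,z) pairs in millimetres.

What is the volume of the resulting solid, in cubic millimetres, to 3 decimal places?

Profile (r,z), 5 vertices: (3,35.5) (9,12) (12.5,7) (17.5,18) (18,39.5)
edge 0: (3,35.5)→(9,12)  cross = 3·12 − 9·35.5 = -283.5000; (r_i+r_j)·cross = 12·-283.5000 = -3402.0000
edge 1: (9,12)→(12.5,7)  cross = 9·7 − 12.5·12 = -87.0000; (r_i+r_j)·cross = 21.5·-87.0000 = -1870.5000
edge 2: (12.5,7)→(17.5,18)  cross = 12.5·18 − 17.5·7 = 102.5000; (r_i+r_j)·cross = 30·102.5000 = 3075.0000
edge 3: (17.5,18)→(18,39.5)  cross = 17.5·39.5 − 18·18 = 367.2500; (r_i+r_j)·cross = 35.5·367.2500 = 13037.3750
edge 4: (18,39.5)→(3,35.5)  cross = 18·35.5 − 3·39.5 = 520.5000; (r_i+r_j)·cross = 21·520.5000 = 10930.5000
Σcross = 619.7500 → A = |Σcross|/2 = 309.8750 mm²
Σ(r_i+r_j)·cross = 21770.3750 → first moment M = |Σ|/6 = 3628.3958
R_c = M/A = 3628.3958/309.8750 = 11.7092 mm
θ = 196° = 3.420845 rad
V = θ·R_c·A = 3.420845·11.7092·309.8750 = 12412.181 mm³

Volume = 12412.181 mm³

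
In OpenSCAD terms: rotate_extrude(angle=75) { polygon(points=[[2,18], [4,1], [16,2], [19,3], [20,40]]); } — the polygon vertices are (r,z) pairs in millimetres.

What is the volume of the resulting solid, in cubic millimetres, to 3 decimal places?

Profile (r,z), 5 vertices: (2,18) (4,1) (16,2) (19,3) (20,40)
edge 0: (2,18)→(4,1)  cross = 2·1 − 4·18 = -70.0000; (r_i+r_j)·cross = 6·-70.0000 = -420.0000
edge 1: (4,1)→(16,2)  cross = 4·2 − 16·1 = -8.0000; (r_i+r_j)·cross = 20·-8.0000 = -160.0000
edge 2: (16,2)→(19,3)  cross = 16·3 − 19·2 = 10.0000; (r_i+r_j)·cross = 35·10.0000 = 350.0000
edge 3: (19,3)→(20,40)  cross = 19·40 − 20·3 = 700.0000; (r_i+r_j)·cross = 39·700.0000 = 27300.0000
edge 4: (20,40)→(2,18)  cross = 20·18 − 2·40 = 280.0000; (r_i+r_j)·cross = 22·280.0000 = 6160.0000
Σcross = 912.0000 → A = |Σcross|/2 = 456.0000 mm²
Σ(r_i+r_j)·cross = 33230.0000 → first moment M = |Σ|/6 = 5538.3333
R_c = M/A = 5538.3333/456.0000 = 12.1455 mm
θ = 75° = 1.308997 rad
V = θ·R_c·A = 1.308997·12.1455·456.0000 = 7249.661 mm³

Volume = 7249.661 mm³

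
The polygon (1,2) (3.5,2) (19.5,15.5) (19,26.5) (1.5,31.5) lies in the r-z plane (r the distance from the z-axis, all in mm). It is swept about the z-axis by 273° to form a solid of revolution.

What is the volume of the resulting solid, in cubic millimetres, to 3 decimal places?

Profile (r,z), 5 vertices: (1,2) (3.5,2) (19.5,15.5) (19,26.5) (1.5,31.5)
edge 0: (1,2)→(3.5,2)  cross = 1·2 − 3.5·2 = -5.0000; (r_i+r_j)·cross = 4.5·-5.0000 = -22.5000
edge 1: (3.5,2)→(19.5,15.5)  cross = 3.5·15.5 − 19.5·2 = 15.2500; (r_i+r_j)·cross = 23·15.2500 = 350.7500
edge 2: (19.5,15.5)→(19,26.5)  cross = 19.5·26.5 − 19·15.5 = 222.2500; (r_i+r_j)·cross = 38.5·222.2500 = 8556.6250
edge 3: (19,26.5)→(1.5,31.5)  cross = 19·31.5 − 1.5·26.5 = 558.7500; (r_i+r_j)·cross = 20.5·558.7500 = 11454.3750
edge 4: (1.5,31.5)→(1,2)  cross = 1.5·2 − 1·31.5 = -28.5000; (r_i+r_j)·cross = 2.5·-28.5000 = -71.2500
Σcross = 762.7500 → A = |Σcross|/2 = 381.3750 mm²
Σ(r_i+r_j)·cross = 20268.0000 → first moment M = |Σ|/6 = 3378.0000
R_c = M/A = 3378.0000/381.3750 = 8.8574 mm
θ = 273° = 4.764749 rad
V = θ·R_c·A = 4.764749·8.8574·381.3750 = 16095.322 mm³

Volume = 16095.322 mm³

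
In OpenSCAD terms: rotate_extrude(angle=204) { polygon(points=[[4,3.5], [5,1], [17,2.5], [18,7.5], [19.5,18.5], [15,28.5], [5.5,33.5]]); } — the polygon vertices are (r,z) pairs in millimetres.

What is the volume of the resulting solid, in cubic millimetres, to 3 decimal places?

Profile (r,z), 7 vertices: (4,3.5) (5,1) (17,2.5) (18,7.5) (19.5,18.5) (15,28.5) (5.5,33.5)
edge 0: (4,3.5)→(5,1)  cross = 4·1 − 5·3.5 = -13.5000; (r_i+r_j)·cross = 9·-13.5000 = -121.5000
edge 1: (5,1)→(17,2.5)  cross = 5·2.5 − 17·1 = -4.5000; (r_i+r_j)·cross = 22·-4.5000 = -99.0000
edge 2: (17,2.5)→(18,7.5)  cross = 17·7.5 − 18·2.5 = 82.5000; (r_i+r_j)·cross = 35·82.5000 = 2887.5000
edge 3: (18,7.5)→(19.5,18.5)  cross = 18·18.5 − 19.5·7.5 = 186.7500; (r_i+r_j)·cross = 37.5·186.7500 = 7003.1250
edge 4: (19.5,18.5)→(15,28.5)  cross = 19.5·28.5 − 15·18.5 = 278.2500; (r_i+r_j)·cross = 34.5·278.2500 = 9599.6250
edge 5: (15,28.5)→(5.5,33.5)  cross = 15·33.5 − 5.5·28.5 = 345.7500; (r_i+r_j)·cross = 20.5·345.7500 = 7087.8750
edge 6: (5.5,33.5)→(4,3.5)  cross = 5.5·3.5 − 4·33.5 = -114.7500; (r_i+r_j)·cross = 9.5·-114.7500 = -1090.1250
Σcross = 760.5000 → A = |Σcross|/2 = 380.2500 mm²
Σ(r_i+r_j)·cross = 25267.5000 → first moment M = |Σ|/6 = 4211.2500
R_c = M/A = 4211.2500/380.2500 = 11.0750 mm
θ = 204° = 3.560472 rad
V = θ·R_c·A = 3.560472·11.0750·380.2500 = 14994.036 mm³

Volume = 14994.036 mm³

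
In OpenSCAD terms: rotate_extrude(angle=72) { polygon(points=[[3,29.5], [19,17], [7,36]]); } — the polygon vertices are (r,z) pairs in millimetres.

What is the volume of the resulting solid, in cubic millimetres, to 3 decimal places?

Volume = 935.357 mm³

Profile (r,z), 3 vertices: (3,29.5) (19,17) (7,36)
edge 0: (3,29.5)→(19,17)  cross = 3·17 − 19·29.5 = -509.5000; (r_i+r_j)·cross = 22·-509.5000 = -11209.0000
edge 1: (19,17)→(7,36)  cross = 19·36 − 7·17 = 565.0000; (r_i+r_j)·cross = 26·565.0000 = 14690.0000
edge 2: (7,36)→(3,29.5)  cross = 7·29.5 − 3·36 = 98.5000; (r_i+r_j)·cross = 10·98.5000 = 985.0000
Σcross = 154.0000 → A = |Σcross|/2 = 77.0000 mm²
Σ(r_i+r_j)·cross = 4466.0000 → first moment M = |Σ|/6 = 744.3333
R_c = M/A = 744.3333/77.0000 = 9.6667 mm
θ = 72° = 1.256637 rad
V = θ·R_c·A = 1.256637·9.6667·77.0000 = 935.357 mm³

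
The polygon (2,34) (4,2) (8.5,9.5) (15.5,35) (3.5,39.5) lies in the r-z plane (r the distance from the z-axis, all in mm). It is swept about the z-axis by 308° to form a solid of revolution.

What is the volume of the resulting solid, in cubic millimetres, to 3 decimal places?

Profile (r,z), 5 vertices: (2,34) (4,2) (8.5,9.5) (15.5,35) (3.5,39.5)
edge 0: (2,34)→(4,2)  cross = 2·2 − 4·34 = -132.0000; (r_i+r_j)·cross = 6·-132.0000 = -792.0000
edge 1: (4,2)→(8.5,9.5)  cross = 4·9.5 − 8.5·2 = 21.0000; (r_i+r_j)·cross = 12.5·21.0000 = 262.5000
edge 2: (8.5,9.5)→(15.5,35)  cross = 8.5·35 − 15.5·9.5 = 150.2500; (r_i+r_j)·cross = 24·150.2500 = 3606.0000
edge 3: (15.5,35)→(3.5,39.5)  cross = 15.5·39.5 − 3.5·35 = 489.7500; (r_i+r_j)·cross = 19·489.7500 = 9305.2500
edge 4: (3.5,39.5)→(2,34)  cross = 3.5·34 − 2·39.5 = 40.0000; (r_i+r_j)·cross = 5.5·40.0000 = 220.0000
Σcross = 569.0000 → A = |Σcross|/2 = 284.5000 mm²
Σ(r_i+r_j)·cross = 12601.7500 → first moment M = |Σ|/6 = 2100.2917
R_c = M/A = 2100.2917/284.5000 = 7.3824 mm
θ = 308° = 5.375614 rad
V = θ·R_c·A = 5.375614·7.3824·284.5000 = 11290.357 mm³

Volume = 11290.357 mm³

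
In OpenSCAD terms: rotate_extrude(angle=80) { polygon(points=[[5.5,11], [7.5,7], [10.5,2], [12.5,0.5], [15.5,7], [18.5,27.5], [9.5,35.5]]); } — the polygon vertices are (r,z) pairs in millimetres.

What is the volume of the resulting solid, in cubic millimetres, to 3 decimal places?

Volume = 4643.972 mm³

Profile (r,z), 7 vertices: (5.5,11) (7.5,7) (10.5,2) (12.5,0.5) (15.5,7) (18.5,27.5) (9.5,35.5)
edge 0: (5.5,11)→(7.5,7)  cross = 5.5·7 − 7.5·11 = -44.0000; (r_i+r_j)·cross = 13·-44.0000 = -572.0000
edge 1: (7.5,7)→(10.5,2)  cross = 7.5·2 − 10.5·7 = -58.5000; (r_i+r_j)·cross = 18·-58.5000 = -1053.0000
edge 2: (10.5,2)→(12.5,0.5)  cross = 10.5·0.5 − 12.5·2 = -19.7500; (r_i+r_j)·cross = 23·-19.7500 = -454.2500
edge 3: (12.5,0.5)→(15.5,7)  cross = 12.5·7 − 15.5·0.5 = 79.7500; (r_i+r_j)·cross = 28·79.7500 = 2233.0000
edge 4: (15.5,7)→(18.5,27.5)  cross = 15.5·27.5 − 18.5·7 = 296.7500; (r_i+r_j)·cross = 34·296.7500 = 10089.5000
edge 5: (18.5,27.5)→(9.5,35.5)  cross = 18.5·35.5 − 9.5·27.5 = 395.5000; (r_i+r_j)·cross = 28·395.5000 = 11074.0000
edge 6: (9.5,35.5)→(5.5,11)  cross = 9.5·11 − 5.5·35.5 = -90.7500; (r_i+r_j)·cross = 15·-90.7500 = -1361.2500
Σcross = 559.0000 → A = |Σcross|/2 = 279.5000 mm²
Σ(r_i+r_j)·cross = 19956.0000 → first moment M = |Σ|/6 = 3326.0000
R_c = M/A = 3326.0000/279.5000 = 11.8998 mm
θ = 80° = 1.396263 rad
V = θ·R_c·A = 1.396263·11.8998·279.5000 = 4643.972 mm³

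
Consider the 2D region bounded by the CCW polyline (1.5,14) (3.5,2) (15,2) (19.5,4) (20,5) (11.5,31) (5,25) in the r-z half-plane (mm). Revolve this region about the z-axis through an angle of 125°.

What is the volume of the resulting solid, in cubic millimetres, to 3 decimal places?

Volume = 7590.910 mm³

Profile (r,z), 7 vertices: (1.5,14) (3.5,2) (15,2) (19.5,4) (20,5) (11.5,31) (5,25)
edge 0: (1.5,14)→(3.5,2)  cross = 1.5·2 − 3.5·14 = -46.0000; (r_i+r_j)·cross = 5·-46.0000 = -230.0000
edge 1: (3.5,2)→(15,2)  cross = 3.5·2 − 15·2 = -23.0000; (r_i+r_j)·cross = 18.5·-23.0000 = -425.5000
edge 2: (15,2)→(19.5,4)  cross = 15·4 − 19.5·2 = 21.0000; (r_i+r_j)·cross = 34.5·21.0000 = 724.5000
edge 3: (19.5,4)→(20,5)  cross = 19.5·5 − 20·4 = 17.5000; (r_i+r_j)·cross = 39.5·17.5000 = 691.2500
edge 4: (20,5)→(11.5,31)  cross = 20·31 − 11.5·5 = 562.5000; (r_i+r_j)·cross = 31.5·562.5000 = 17718.7500
edge 5: (11.5,31)→(5,25)  cross = 11.5·25 − 5·31 = 132.5000; (r_i+r_j)·cross = 16.5·132.5000 = 2186.2500
edge 6: (5,25)→(1.5,14)  cross = 5·14 − 1.5·25 = 32.5000; (r_i+r_j)·cross = 6.5·32.5000 = 211.2500
Σcross = 697.0000 → A = |Σcross|/2 = 348.5000 mm²
Σ(r_i+r_j)·cross = 20876.5000 → first moment M = |Σ|/6 = 3479.4167
R_c = M/A = 3479.4167/348.5000 = 9.9840 mm
θ = 125° = 2.181662 rad
V = θ·R_c·A = 2.181662·9.9840·348.5000 = 7590.910 mm³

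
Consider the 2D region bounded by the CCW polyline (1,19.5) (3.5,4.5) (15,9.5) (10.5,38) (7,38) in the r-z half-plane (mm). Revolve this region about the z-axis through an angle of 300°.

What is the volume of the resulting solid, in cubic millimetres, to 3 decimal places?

Volume = 12379.948 mm³

Profile (r,z), 5 vertices: (1,19.5) (3.5,4.5) (15,9.5) (10.5,38) (7,38)
edge 0: (1,19.5)→(3.5,4.5)  cross = 1·4.5 − 3.5·19.5 = -63.7500; (r_i+r_j)·cross = 4.5·-63.7500 = -286.8750
edge 1: (3.5,4.5)→(15,9.5)  cross = 3.5·9.5 − 15·4.5 = -34.2500; (r_i+r_j)·cross = 18.5·-34.2500 = -633.6250
edge 2: (15,9.5)→(10.5,38)  cross = 15·38 − 10.5·9.5 = 470.2500; (r_i+r_j)·cross = 25.5·470.2500 = 11991.3750
edge 3: (10.5,38)→(7,38)  cross = 10.5·38 − 7·38 = 133.0000; (r_i+r_j)·cross = 17.5·133.0000 = 2327.5000
edge 4: (7,38)→(1,19.5)  cross = 7·19.5 − 1·38 = 98.5000; (r_i+r_j)·cross = 8·98.5000 = 788.0000
Σcross = 603.7500 → A = |Σcross|/2 = 301.8750 mm²
Σ(r_i+r_j)·cross = 14186.3750 → first moment M = |Σ|/6 = 2364.3958
R_c = M/A = 2364.3958/301.8750 = 7.8324 mm
θ = 300° = 5.235988 rad
V = θ·R_c·A = 5.235988·7.8324·301.8750 = 12379.948 mm³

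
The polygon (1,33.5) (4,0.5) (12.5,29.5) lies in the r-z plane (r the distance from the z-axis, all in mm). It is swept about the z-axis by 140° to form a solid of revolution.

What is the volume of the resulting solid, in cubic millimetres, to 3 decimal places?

Profile (r,z), 3 vertices: (1,33.5) (4,0.5) (12.5,29.5)
edge 0: (1,33.5)→(4,0.5)  cross = 1·0.5 − 4·33.5 = -133.5000; (r_i+r_j)·cross = 5·-133.5000 = -667.5000
edge 1: (4,0.5)→(12.5,29.5)  cross = 4·29.5 − 12.5·0.5 = 111.7500; (r_i+r_j)·cross = 16.5·111.7500 = 1843.8750
edge 2: (12.5,29.5)→(1,33.5)  cross = 12.5·33.5 − 1·29.5 = 389.2500; (r_i+r_j)·cross = 13.5·389.2500 = 5254.8750
Σcross = 367.5000 → A = |Σcross|/2 = 183.7500 mm²
Σ(r_i+r_j)·cross = 6431.2500 → first moment M = |Σ|/6 = 1071.8750
R_c = M/A = 1071.8750/183.7500 = 5.8333 mm
θ = 140° = 2.443461 rad
V = θ·R_c·A = 2.443461·5.8333·183.7500 = 2619.085 mm³

Volume = 2619.085 mm³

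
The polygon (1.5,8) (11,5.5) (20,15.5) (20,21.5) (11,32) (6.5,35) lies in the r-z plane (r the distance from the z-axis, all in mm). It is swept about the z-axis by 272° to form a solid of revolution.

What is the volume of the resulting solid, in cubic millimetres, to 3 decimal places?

Profile (r,z), 6 vertices: (1.5,8) (11,5.5) (20,15.5) (20,21.5) (11,32) (6.5,35)
edge 0: (1.5,8)→(11,5.5)  cross = 1.5·5.5 − 11·8 = -79.7500; (r_i+r_j)·cross = 12.5·-79.7500 = -996.8750
edge 1: (11,5.5)→(20,15.5)  cross = 11·15.5 − 20·5.5 = 60.5000; (r_i+r_j)·cross = 31·60.5000 = 1875.5000
edge 2: (20,15.5)→(20,21.5)  cross = 20·21.5 − 20·15.5 = 120.0000; (r_i+r_j)·cross = 40·120.0000 = 4800.0000
edge 3: (20,21.5)→(11,32)  cross = 20·32 − 11·21.5 = 403.5000; (r_i+r_j)·cross = 31·403.5000 = 12508.5000
edge 4: (11,32)→(6.5,35)  cross = 11·35 − 6.5·32 = 177.0000; (r_i+r_j)·cross = 17.5·177.0000 = 3097.5000
edge 5: (6.5,35)→(1.5,8)  cross = 6.5·8 − 1.5·35 = -0.5000; (r_i+r_j)·cross = 8·-0.5000 = -4.0000
Σcross = 680.7500 → A = |Σcross|/2 = 340.3750 mm²
Σ(r_i+r_j)·cross = 21280.6250 → first moment M = |Σ|/6 = 3546.7708
R_c = M/A = 3546.7708/340.3750 = 10.4202 mm
θ = 272° = 4.747296 rad
V = θ·R_c·A = 4.747296·10.4202·340.3750 = 16837.569 mm³

Volume = 16837.569 mm³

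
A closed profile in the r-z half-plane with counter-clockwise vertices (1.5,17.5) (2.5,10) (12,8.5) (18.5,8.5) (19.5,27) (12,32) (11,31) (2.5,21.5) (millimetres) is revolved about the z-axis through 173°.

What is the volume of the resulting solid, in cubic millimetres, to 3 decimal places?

Volume = 10846.258 mm³

Profile (r,z), 8 vertices: (1.5,17.5) (2.5,10) (12,8.5) (18.5,8.5) (19.5,27) (12,32) (11,31) (2.5,21.5)
edge 0: (1.5,17.5)→(2.5,10)  cross = 1.5·10 − 2.5·17.5 = -28.7500; (r_i+r_j)·cross = 4·-28.7500 = -115.0000
edge 1: (2.5,10)→(12,8.5)  cross = 2.5·8.5 − 12·10 = -98.7500; (r_i+r_j)·cross = 14.5·-98.7500 = -1431.8750
edge 2: (12,8.5)→(18.5,8.5)  cross = 12·8.5 − 18.5·8.5 = -55.2500; (r_i+r_j)·cross = 30.5·-55.2500 = -1685.1250
edge 3: (18.5,8.5)→(19.5,27)  cross = 18.5·27 − 19.5·8.5 = 333.7500; (r_i+r_j)·cross = 38·333.7500 = 12682.5000
edge 4: (19.5,27)→(12,32)  cross = 19.5·32 − 12·27 = 300.0000; (r_i+r_j)·cross = 31.5·300.0000 = 9450.0000
edge 5: (12,32)→(11,31)  cross = 12·31 − 11·32 = 20.0000; (r_i+r_j)·cross = 23·20.0000 = 460.0000
edge 6: (11,31)→(2.5,21.5)  cross = 11·21.5 − 2.5·31 = 159.0000; (r_i+r_j)·cross = 13.5·159.0000 = 2146.5000
edge 7: (2.5,21.5)→(1.5,17.5)  cross = 2.5·17.5 − 1.5·21.5 = 11.5000; (r_i+r_j)·cross = 4·11.5000 = 46.0000
Σcross = 641.5000 → A = |Σcross|/2 = 320.7500 mm²
Σ(r_i+r_j)·cross = 21553.0000 → first moment M = |Σ|/6 = 3592.1667
R_c = M/A = 3592.1667/320.7500 = 11.1993 mm
θ = 173° = 3.019420 rad
V = θ·R_c·A = 3.019420·11.1993·320.7500 = 10846.258 mm³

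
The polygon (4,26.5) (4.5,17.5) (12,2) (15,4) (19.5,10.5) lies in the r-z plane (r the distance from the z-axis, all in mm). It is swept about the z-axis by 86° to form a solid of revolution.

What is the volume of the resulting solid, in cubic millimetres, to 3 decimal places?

Volume = 2664.308 mm³

Profile (r,z), 5 vertices: (4,26.5) (4.5,17.5) (12,2) (15,4) (19.5,10.5)
edge 0: (4,26.5)→(4.5,17.5)  cross = 4·17.5 − 4.5·26.5 = -49.2500; (r_i+r_j)·cross = 8.5·-49.2500 = -418.6250
edge 1: (4.5,17.5)→(12,2)  cross = 4.5·2 − 12·17.5 = -201.0000; (r_i+r_j)·cross = 16.5·-201.0000 = -3316.5000
edge 2: (12,2)→(15,4)  cross = 12·4 − 15·2 = 18.0000; (r_i+r_j)·cross = 27·18.0000 = 486.0000
edge 3: (15,4)→(19.5,10.5)  cross = 15·10.5 − 19.5·4 = 79.5000; (r_i+r_j)·cross = 34.5·79.5000 = 2742.7500
edge 4: (19.5,10.5)→(4,26.5)  cross = 19.5·26.5 − 4·10.5 = 474.7500; (r_i+r_j)·cross = 23.5·474.7500 = 11156.6250
Σcross = 322.0000 → A = |Σcross|/2 = 161.0000 mm²
Σ(r_i+r_j)·cross = 10650.2500 → first moment M = |Σ|/6 = 1775.0417
R_c = M/A = 1775.0417/161.0000 = 11.0251 mm
θ = 86° = 1.500983 rad
V = θ·R_c·A = 1.500983·11.0251·161.0000 = 2664.308 mm³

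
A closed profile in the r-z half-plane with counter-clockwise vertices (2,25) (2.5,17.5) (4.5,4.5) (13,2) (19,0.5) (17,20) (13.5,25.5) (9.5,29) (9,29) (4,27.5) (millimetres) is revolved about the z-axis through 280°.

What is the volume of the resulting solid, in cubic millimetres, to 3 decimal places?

Volume = 17569.095 mm³

Profile (r,z), 10 vertices: (2,25) (2.5,17.5) (4.5,4.5) (13,2) (19,0.5) (17,20) (13.5,25.5) (9.5,29) (9,29) (4,27.5)
edge 0: (2,25)→(2.5,17.5)  cross = 2·17.5 − 2.5·25 = -27.5000; (r_i+r_j)·cross = 4.5·-27.5000 = -123.7500
edge 1: (2.5,17.5)→(4.5,4.5)  cross = 2.5·4.5 − 4.5·17.5 = -67.5000; (r_i+r_j)·cross = 7·-67.5000 = -472.5000
edge 2: (4.5,4.5)→(13,2)  cross = 4.5·2 − 13·4.5 = -49.5000; (r_i+r_j)·cross = 17.5·-49.5000 = -866.2500
edge 3: (13,2)→(19,0.5)  cross = 13·0.5 − 19·2 = -31.5000; (r_i+r_j)·cross = 32·-31.5000 = -1008.0000
edge 4: (19,0.5)→(17,20)  cross = 19·20 − 17·0.5 = 371.5000; (r_i+r_j)·cross = 36·371.5000 = 13374.0000
edge 5: (17,20)→(13.5,25.5)  cross = 17·25.5 − 13.5·20 = 163.5000; (r_i+r_j)·cross = 30.5·163.5000 = 4986.7500
edge 6: (13.5,25.5)→(9.5,29)  cross = 13.5·29 − 9.5·25.5 = 149.2500; (r_i+r_j)·cross = 23·149.2500 = 3432.7500
edge 7: (9.5,29)→(9,29)  cross = 9.5·29 − 9·29 = 14.5000; (r_i+r_j)·cross = 18.5·14.5000 = 268.2500
edge 8: (9,29)→(4,27.5)  cross = 9·27.5 − 4·29 = 131.5000; (r_i+r_j)·cross = 13·131.5000 = 1709.5000
edge 9: (4,27.5)→(2,25)  cross = 4·25 − 2·27.5 = 45.0000; (r_i+r_j)·cross = 6·45.0000 = 270.0000
Σcross = 699.2500 → A = |Σcross|/2 = 349.6250 mm²
Σ(r_i+r_j)·cross = 21570.7500 → first moment M = |Σ|/6 = 3595.1250
R_c = M/A = 3595.1250/349.6250 = 10.2828 mm
θ = 280° = 4.886922 rad
V = θ·R_c·A = 4.886922·10.2828·349.6250 = 17569.095 mm³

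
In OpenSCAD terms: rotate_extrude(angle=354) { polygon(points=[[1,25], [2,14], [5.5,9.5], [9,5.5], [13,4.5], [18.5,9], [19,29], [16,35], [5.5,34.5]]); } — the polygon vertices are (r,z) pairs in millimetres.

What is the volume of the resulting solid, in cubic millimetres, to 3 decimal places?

Profile (r,z), 9 vertices: (1,25) (2,14) (5.5,9.5) (9,5.5) (13,4.5) (18.5,9) (19,29) (16,35) (5.5,34.5)
edge 0: (1,25)→(2,14)  cross = 1·14 − 2·25 = -36.0000; (r_i+r_j)·cross = 3·-36.0000 = -108.0000
edge 1: (2,14)→(5.5,9.5)  cross = 2·9.5 − 5.5·14 = -58.0000; (r_i+r_j)·cross = 7.5·-58.0000 = -435.0000
edge 2: (5.5,9.5)→(9,5.5)  cross = 5.5·5.5 − 9·9.5 = -55.2500; (r_i+r_j)·cross = 14.5·-55.2500 = -801.1250
edge 3: (9,5.5)→(13,4.5)  cross = 9·4.5 − 13·5.5 = -31.0000; (r_i+r_j)·cross = 22·-31.0000 = -682.0000
edge 4: (13,4.5)→(18.5,9)  cross = 13·9 − 18.5·4.5 = 33.7500; (r_i+r_j)·cross = 31.5·33.7500 = 1063.1250
edge 5: (18.5,9)→(19,29)  cross = 18.5·29 − 19·9 = 365.5000; (r_i+r_j)·cross = 37.5·365.5000 = 13706.2500
edge 6: (19,29)→(16,35)  cross = 19·35 − 16·29 = 201.0000; (r_i+r_j)·cross = 35·201.0000 = 7035.0000
edge 7: (16,35)→(5.5,34.5)  cross = 16·34.5 − 5.5·35 = 359.5000; (r_i+r_j)·cross = 21.5·359.5000 = 7729.2500
edge 8: (5.5,34.5)→(1,25)  cross = 5.5·25 − 1·34.5 = 103.0000; (r_i+r_j)·cross = 6.5·103.0000 = 669.5000
Σcross = 882.5000 → A = |Σcross|/2 = 441.2500 mm²
Σ(r_i+r_j)·cross = 28177.0000 → first moment M = |Σ|/6 = 4696.1667
R_c = M/A = 4696.1667/441.2500 = 10.6429 mm
θ = 354° = 6.178466 rad
V = θ·R_c·A = 6.178466·10.6429·441.2500 = 29015.104 mm³

Volume = 29015.104 mm³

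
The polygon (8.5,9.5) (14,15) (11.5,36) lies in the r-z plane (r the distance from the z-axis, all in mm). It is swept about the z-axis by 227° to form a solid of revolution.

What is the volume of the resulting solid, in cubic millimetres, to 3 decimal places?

Profile (r,z), 3 vertices: (8.5,9.5) (14,15) (11.5,36)
edge 0: (8.5,9.5)→(14,15)  cross = 8.5·15 − 14·9.5 = -5.5000; (r_i+r_j)·cross = 22.5·-5.5000 = -123.7500
edge 1: (14,15)→(11.5,36)  cross = 14·36 − 11.5·15 = 331.5000; (r_i+r_j)·cross = 25.5·331.5000 = 8453.2500
edge 2: (11.5,36)→(8.5,9.5)  cross = 11.5·9.5 − 8.5·36 = -196.7500; (r_i+r_j)·cross = 20·-196.7500 = -3935.0000
Σcross = 129.2500 → A = |Σcross|/2 = 64.6250 mm²
Σ(r_i+r_j)·cross = 4394.5000 → first moment M = |Σ|/6 = 732.4167
R_c = M/A = 732.4167/64.6250 = 11.3333 mm
θ = 227° = 3.961897 rad
V = θ·R_c·A = 3.961897·11.3333·64.6250 = 2901.760 mm³

Volume = 2901.760 mm³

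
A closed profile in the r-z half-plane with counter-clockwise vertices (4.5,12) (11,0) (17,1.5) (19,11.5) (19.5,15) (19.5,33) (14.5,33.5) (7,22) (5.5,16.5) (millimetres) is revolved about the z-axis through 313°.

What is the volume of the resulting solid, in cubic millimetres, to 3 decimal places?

Profile (r,z), 9 vertices: (4.5,12) (11,0) (17,1.5) (19,11.5) (19.5,15) (19.5,33) (14.5,33.5) (7,22) (5.5,16.5)
edge 0: (4.5,12)→(11,0)  cross = 4.5·0 − 11·12 = -132.0000; (r_i+r_j)·cross = 15.5·-132.0000 = -2046.0000
edge 1: (11,0)→(17,1.5)  cross = 11·1.5 − 17·0 = 16.5000; (r_i+r_j)·cross = 28·16.5000 = 462.0000
edge 2: (17,1.5)→(19,11.5)  cross = 17·11.5 − 19·1.5 = 167.0000; (r_i+r_j)·cross = 36·167.0000 = 6012.0000
edge 3: (19,11.5)→(19.5,15)  cross = 19·15 − 19.5·11.5 = 60.7500; (r_i+r_j)·cross = 38.5·60.7500 = 2338.8750
edge 4: (19.5,15)→(19.5,33)  cross = 19.5·33 − 19.5·15 = 351.0000; (r_i+r_j)·cross = 39·351.0000 = 13689.0000
edge 5: (19.5,33)→(14.5,33.5)  cross = 19.5·33.5 − 14.5·33 = 174.7500; (r_i+r_j)·cross = 34·174.7500 = 5941.5000
edge 6: (14.5,33.5)→(7,22)  cross = 14.5·22 − 7·33.5 = 84.5000; (r_i+r_j)·cross = 21.5·84.5000 = 1816.7500
edge 7: (7,22)→(5.5,16.5)  cross = 7·16.5 − 5.5·22 = -5.5000; (r_i+r_j)·cross = 12.5·-5.5000 = -68.7500
edge 8: (5.5,16.5)→(4.5,12)  cross = 5.5·12 − 4.5·16.5 = -8.2500; (r_i+r_j)·cross = 10·-8.2500 = -82.5000
Σcross = 708.7500 → A = |Σcross|/2 = 354.3750 mm²
Σ(r_i+r_j)·cross = 28062.8750 → first moment M = |Σ|/6 = 4677.1458
R_c = M/A = 4677.1458/354.3750 = 13.1983 mm
θ = 313° = 5.462881 rad
V = θ·R_c·A = 5.462881·13.1983·354.3750 = 25550.689 mm³

Volume = 25550.689 mm³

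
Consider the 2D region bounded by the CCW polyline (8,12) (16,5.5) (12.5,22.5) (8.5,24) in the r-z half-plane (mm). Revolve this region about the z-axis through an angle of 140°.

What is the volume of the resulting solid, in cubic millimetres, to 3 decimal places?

Profile (r,z), 4 vertices: (8,12) (16,5.5) (12.5,22.5) (8.5,24)
edge 0: (8,12)→(16,5.5)  cross = 8·5.5 − 16·12 = -148.0000; (r_i+r_j)·cross = 24·-148.0000 = -3552.0000
edge 1: (16,5.5)→(12.5,22.5)  cross = 16·22.5 − 12.5·5.5 = 291.2500; (r_i+r_j)·cross = 28.5·291.2500 = 8300.6250
edge 2: (12.5,22.5)→(8.5,24)  cross = 12.5·24 − 8.5·22.5 = 108.7500; (r_i+r_j)·cross = 21·108.7500 = 2283.7500
edge 3: (8.5,24)→(8,12)  cross = 8.5·12 − 8·24 = -90.0000; (r_i+r_j)·cross = 16.5·-90.0000 = -1485.0000
Σcross = 162.0000 → A = |Σcross|/2 = 81.0000 mm²
Σ(r_i+r_j)·cross = 5547.3750 → first moment M = |Σ|/6 = 924.5625
R_c = M/A = 924.5625/81.0000 = 11.4144 mm
θ = 140° = 2.443461 rad
V = θ·R_c·A = 2.443461·11.4144·81.0000 = 2259.132 mm³

Volume = 2259.132 mm³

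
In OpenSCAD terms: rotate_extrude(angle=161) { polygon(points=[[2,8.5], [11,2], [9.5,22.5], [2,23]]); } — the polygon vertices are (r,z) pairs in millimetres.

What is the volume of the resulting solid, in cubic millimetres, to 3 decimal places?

Volume = 2528.982 mm³

Profile (r,z), 4 vertices: (2,8.5) (11,2) (9.5,22.5) (2,23)
edge 0: (2,8.5)→(11,2)  cross = 2·2 − 11·8.5 = -89.5000; (r_i+r_j)·cross = 13·-89.5000 = -1163.5000
edge 1: (11,2)→(9.5,22.5)  cross = 11·22.5 − 9.5·2 = 228.5000; (r_i+r_j)·cross = 20.5·228.5000 = 4684.2500
edge 2: (9.5,22.5)→(2,23)  cross = 9.5·23 − 2·22.5 = 173.5000; (r_i+r_j)·cross = 11.5·173.5000 = 1995.2500
edge 3: (2,23)→(2,8.5)  cross = 2·8.5 − 2·23 = -29.0000; (r_i+r_j)·cross = 4·-29.0000 = -116.0000
Σcross = 283.5000 → A = |Σcross|/2 = 141.7500 mm²
Σ(r_i+r_j)·cross = 5400.0000 → first moment M = |Σ|/6 = 900.0000
R_c = M/A = 900.0000/141.7500 = 6.3492 mm
θ = 161° = 2.809980 rad
V = θ·R_c·A = 2.809980·6.3492·141.7500 = 2528.982 mm³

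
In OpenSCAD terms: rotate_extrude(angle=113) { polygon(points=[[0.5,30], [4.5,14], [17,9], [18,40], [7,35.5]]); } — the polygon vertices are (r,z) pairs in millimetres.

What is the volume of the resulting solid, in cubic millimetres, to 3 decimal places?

Profile (r,z), 5 vertices: (0.5,30) (4.5,14) (17,9) (18,40) (7,35.5)
edge 0: (0.5,30)→(4.5,14)  cross = 0.5·14 − 4.5·30 = -128.0000; (r_i+r_j)·cross = 5·-128.0000 = -640.0000
edge 1: (4.5,14)→(17,9)  cross = 4.5·9 − 17·14 = -197.5000; (r_i+r_j)·cross = 21.5·-197.5000 = -4246.2500
edge 2: (17,9)→(18,40)  cross = 17·40 − 18·9 = 518.0000; (r_i+r_j)·cross = 35·518.0000 = 18130.0000
edge 3: (18,40)→(7,35.5)  cross = 18·35.5 − 7·40 = 359.0000; (r_i+r_j)·cross = 25·359.0000 = 8975.0000
edge 4: (7,35.5)→(0.5,30)  cross = 7·30 − 0.5·35.5 = 192.2500; (r_i+r_j)·cross = 7.5·192.2500 = 1441.8750
Σcross = 743.7500 → A = |Σcross|/2 = 371.8750 mm²
Σ(r_i+r_j)·cross = 23660.6250 → first moment M = |Σ|/6 = 3943.4375
R_c = M/A = 3943.4375/371.8750 = 10.6042 mm
θ = 113° = 1.972222 rad
V = θ·R_c·A = 1.972222·10.6042·371.8750 = 7777.334 mm³

Volume = 7777.334 mm³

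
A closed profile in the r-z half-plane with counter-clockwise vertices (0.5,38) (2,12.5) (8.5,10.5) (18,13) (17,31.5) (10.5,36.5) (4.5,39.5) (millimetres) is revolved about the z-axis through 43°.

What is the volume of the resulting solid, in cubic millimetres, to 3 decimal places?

Volume = 2682.022 mm³

Profile (r,z), 7 vertices: (0.5,38) (2,12.5) (8.5,10.5) (18,13) (17,31.5) (10.5,36.5) (4.5,39.5)
edge 0: (0.5,38)→(2,12.5)  cross = 0.5·12.5 − 2·38 = -69.7500; (r_i+r_j)·cross = 2.5·-69.7500 = -174.3750
edge 1: (2,12.5)→(8.5,10.5)  cross = 2·10.5 − 8.5·12.5 = -85.2500; (r_i+r_j)·cross = 10.5·-85.2500 = -895.1250
edge 2: (8.5,10.5)→(18,13)  cross = 8.5·13 − 18·10.5 = -78.5000; (r_i+r_j)·cross = 26.5·-78.5000 = -2080.2500
edge 3: (18,13)→(17,31.5)  cross = 18·31.5 − 17·13 = 346.0000; (r_i+r_j)·cross = 35·346.0000 = 12110.0000
edge 4: (17,31.5)→(10.5,36.5)  cross = 17·36.5 − 10.5·31.5 = 289.7500; (r_i+r_j)·cross = 27.5·289.7500 = 7968.1250
edge 5: (10.5,36.5)→(4.5,39.5)  cross = 10.5·39.5 − 4.5·36.5 = 250.5000; (r_i+r_j)·cross = 15·250.5000 = 3757.5000
edge 6: (4.5,39.5)→(0.5,38)  cross = 4.5·38 − 0.5·39.5 = 151.2500; (r_i+r_j)·cross = 5·151.2500 = 756.2500
Σcross = 804.0000 → A = |Σcross|/2 = 402.0000 mm²
Σ(r_i+r_j)·cross = 21442.1250 → first moment M = |Σ|/6 = 3573.6875
R_c = M/A = 3573.6875/402.0000 = 8.8898 mm
θ = 43° = 0.750492 rad
V = θ·R_c·A = 0.750492·8.8898·402.0000 = 2682.022 mm³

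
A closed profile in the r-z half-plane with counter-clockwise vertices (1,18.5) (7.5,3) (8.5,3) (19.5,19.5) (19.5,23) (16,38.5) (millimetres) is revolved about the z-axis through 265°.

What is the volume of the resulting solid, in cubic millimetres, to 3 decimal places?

Volume = 17288.708 mm³

Profile (r,z), 6 vertices: (1,18.5) (7.5,3) (8.5,3) (19.5,19.5) (19.5,23) (16,38.5)
edge 0: (1,18.5)→(7.5,3)  cross = 1·3 − 7.5·18.5 = -135.7500; (r_i+r_j)·cross = 8.5·-135.7500 = -1153.8750
edge 1: (7.5,3)→(8.5,3)  cross = 7.5·3 − 8.5·3 = -3.0000; (r_i+r_j)·cross = 16·-3.0000 = -48.0000
edge 2: (8.5,3)→(19.5,19.5)  cross = 8.5·19.5 − 19.5·3 = 107.2500; (r_i+r_j)·cross = 28·107.2500 = 3003.0000
edge 3: (19.5,19.5)→(19.5,23)  cross = 19.5·23 − 19.5·19.5 = 68.2500; (r_i+r_j)·cross = 39·68.2500 = 2661.7500
edge 4: (19.5,23)→(16,38.5)  cross = 19.5·38.5 − 16·23 = 382.7500; (r_i+r_j)·cross = 35.5·382.7500 = 13587.6250
edge 5: (16,38.5)→(1,18.5)  cross = 16·18.5 − 1·38.5 = 257.5000; (r_i+r_j)·cross = 17·257.5000 = 4377.5000
Σcross = 677.0000 → A = |Σcross|/2 = 338.5000 mm²
Σ(r_i+r_j)·cross = 22428.0000 → first moment M = |Σ|/6 = 3738.0000
R_c = M/A = 3738.0000/338.5000 = 11.0428 mm
θ = 265° = 4.625123 rad
V = θ·R_c·A = 4.625123·11.0428·338.5000 = 17288.708 mm³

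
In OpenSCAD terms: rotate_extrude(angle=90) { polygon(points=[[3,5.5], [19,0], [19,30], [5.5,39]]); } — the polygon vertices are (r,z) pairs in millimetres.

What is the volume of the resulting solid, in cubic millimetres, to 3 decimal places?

Volume = 8570.167 mm³

Profile (r,z), 4 vertices: (3,5.5) (19,0) (19,30) (5.5,39)
edge 0: (3,5.5)→(19,0)  cross = 3·0 − 19·5.5 = -104.5000; (r_i+r_j)·cross = 22·-104.5000 = -2299.0000
edge 1: (19,0)→(19,30)  cross = 19·30 − 19·0 = 570.0000; (r_i+r_j)·cross = 38·570.0000 = 21660.0000
edge 2: (19,30)→(5.5,39)  cross = 19·39 − 5.5·30 = 576.0000; (r_i+r_j)·cross = 24.5·576.0000 = 14112.0000
edge 3: (5.5,39)→(3,5.5)  cross = 5.5·5.5 − 3·39 = -86.7500; (r_i+r_j)·cross = 8.5·-86.7500 = -737.3750
Σcross = 954.7500 → A = |Σcross|/2 = 477.3750 mm²
Σ(r_i+r_j)·cross = 32735.6250 → first moment M = |Σ|/6 = 5455.9375
R_c = M/A = 5455.9375/477.3750 = 11.4290 mm
θ = 90° = 1.570796 rad
V = θ·R_c·A = 1.570796·11.4290·477.3750 = 8570.167 mm³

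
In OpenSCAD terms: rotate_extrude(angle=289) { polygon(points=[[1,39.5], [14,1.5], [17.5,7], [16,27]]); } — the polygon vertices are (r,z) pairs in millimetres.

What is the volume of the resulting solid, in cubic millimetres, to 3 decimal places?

Volume = 13744.379 mm³

Profile (r,z), 4 vertices: (1,39.5) (14,1.5) (17.5,7) (16,27)
edge 0: (1,39.5)→(14,1.5)  cross = 1·1.5 − 14·39.5 = -551.5000; (r_i+r_j)·cross = 15·-551.5000 = -8272.5000
edge 1: (14,1.5)→(17.5,7)  cross = 14·7 − 17.5·1.5 = 71.7500; (r_i+r_j)·cross = 31.5·71.7500 = 2260.1250
edge 2: (17.5,7)→(16,27)  cross = 17.5·27 − 16·7 = 360.5000; (r_i+r_j)·cross = 33.5·360.5000 = 12076.7500
edge 3: (16,27)→(1,39.5)  cross = 16·39.5 − 1·27 = 605.0000; (r_i+r_j)·cross = 17·605.0000 = 10285.0000
Σcross = 485.7500 → A = |Σcross|/2 = 242.8750 mm²
Σ(r_i+r_j)·cross = 16349.3750 → first moment M = |Σ|/6 = 2724.8958
R_c = M/A = 2724.8958/242.8750 = 11.2193 mm
θ = 289° = 5.044002 rad
V = θ·R_c·A = 5.044002·11.2193·242.8750 = 13744.379 mm³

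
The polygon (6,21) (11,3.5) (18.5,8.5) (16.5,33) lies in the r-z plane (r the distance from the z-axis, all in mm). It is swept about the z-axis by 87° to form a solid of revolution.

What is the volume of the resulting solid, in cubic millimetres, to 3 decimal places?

Volume = 4322.008 mm³

Profile (r,z), 4 vertices: (6,21) (11,3.5) (18.5,8.5) (16.5,33)
edge 0: (6,21)→(11,3.5)  cross = 6·3.5 − 11·21 = -210.0000; (r_i+r_j)·cross = 17·-210.0000 = -3570.0000
edge 1: (11,3.5)→(18.5,8.5)  cross = 11·8.5 − 18.5·3.5 = 28.7500; (r_i+r_j)·cross = 29.5·28.7500 = 848.1250
edge 2: (18.5,8.5)→(16.5,33)  cross = 18.5·33 − 16.5·8.5 = 470.2500; (r_i+r_j)·cross = 35·470.2500 = 16458.7500
edge 3: (16.5,33)→(6,21)  cross = 16.5·21 − 6·33 = 148.5000; (r_i+r_j)·cross = 22.5·148.5000 = 3341.2500
Σcross = 437.5000 → A = |Σcross|/2 = 218.7500 mm²
Σ(r_i+r_j)·cross = 17078.1250 → first moment M = |Σ|/6 = 2846.3542
R_c = M/A = 2846.3542/218.7500 = 13.0119 mm
θ = 87° = 1.518436 rad
V = θ·R_c·A = 1.518436·13.0119·218.7500 = 4322.008 mm³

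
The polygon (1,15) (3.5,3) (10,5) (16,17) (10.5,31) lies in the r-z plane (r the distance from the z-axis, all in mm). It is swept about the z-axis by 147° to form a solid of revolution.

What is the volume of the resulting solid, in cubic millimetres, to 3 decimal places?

Profile (r,z), 5 vertices: (1,15) (3.5,3) (10,5) (16,17) (10.5,31)
edge 0: (1,15)→(3.5,3)  cross = 1·3 − 3.5·15 = -49.5000; (r_i+r_j)·cross = 4.5·-49.5000 = -222.7500
edge 1: (3.5,3)→(10,5)  cross = 3.5·5 − 10·3 = -12.5000; (r_i+r_j)·cross = 13.5·-12.5000 = -168.7500
edge 2: (10,5)→(16,17)  cross = 10·17 − 16·5 = 90.0000; (r_i+r_j)·cross = 26·90.0000 = 2340.0000
edge 3: (16,17)→(10.5,31)  cross = 16·31 − 10.5·17 = 317.5000; (r_i+r_j)·cross = 26.5·317.5000 = 8413.7500
edge 4: (10.5,31)→(1,15)  cross = 10.5·15 − 1·31 = 126.5000; (r_i+r_j)·cross = 11.5·126.5000 = 1454.7500
Σcross = 472.0000 → A = |Σcross|/2 = 236.0000 mm²
Σ(r_i+r_j)·cross = 11817.0000 → first moment M = |Σ|/6 = 1969.5000
R_c = M/A = 1969.5000/236.0000 = 8.3453 mm
θ = 147° = 2.565634 rad
V = θ·R_c·A = 2.565634·8.3453·236.0000 = 5053.016 mm³

Volume = 5053.016 mm³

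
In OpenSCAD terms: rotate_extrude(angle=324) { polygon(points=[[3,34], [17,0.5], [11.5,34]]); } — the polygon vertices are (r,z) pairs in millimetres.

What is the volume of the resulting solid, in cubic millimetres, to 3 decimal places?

Volume = 8453.672 mm³

Profile (r,z), 3 vertices: (3,34) (17,0.5) (11.5,34)
edge 0: (3,34)→(17,0.5)  cross = 3·0.5 − 17·34 = -576.5000; (r_i+r_j)·cross = 20·-576.5000 = -11530.0000
edge 1: (17,0.5)→(11.5,34)  cross = 17·34 − 11.5·0.5 = 572.2500; (r_i+r_j)·cross = 28.5·572.2500 = 16309.1250
edge 2: (11.5,34)→(3,34)  cross = 11.5·34 − 3·34 = 289.0000; (r_i+r_j)·cross = 14.5·289.0000 = 4190.5000
Σcross = 284.7500 → A = |Σcross|/2 = 142.3750 mm²
Σ(r_i+r_j)·cross = 8969.6250 → first moment M = |Σ|/6 = 1494.9375
R_c = M/A = 1494.9375/142.3750 = 10.5000 mm
θ = 324° = 5.654867 rad
V = θ·R_c·A = 5.654867·10.5000·142.3750 = 8453.672 mm³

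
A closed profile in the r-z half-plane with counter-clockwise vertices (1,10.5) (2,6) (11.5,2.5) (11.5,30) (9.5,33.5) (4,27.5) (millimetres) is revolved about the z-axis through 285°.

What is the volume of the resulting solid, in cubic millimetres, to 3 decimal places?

Profile (r,z), 6 vertices: (1,10.5) (2,6) (11.5,2.5) (11.5,30) (9.5,33.5) (4,27.5)
edge 0: (1,10.5)→(2,6)  cross = 1·6 − 2·10.5 = -15.0000; (r_i+r_j)·cross = 3·-15.0000 = -45.0000
edge 1: (2,6)→(11.5,2.5)  cross = 2·2.5 − 11.5·6 = -64.0000; (r_i+r_j)·cross = 13.5·-64.0000 = -864.0000
edge 2: (11.5,2.5)→(11.5,30)  cross = 11.5·30 − 11.5·2.5 = 316.2500; (r_i+r_j)·cross = 23·316.2500 = 7273.7500
edge 3: (11.5,30)→(9.5,33.5)  cross = 11.5·33.5 − 9.5·30 = 100.2500; (r_i+r_j)·cross = 21·100.2500 = 2105.2500
edge 4: (9.5,33.5)→(4,27.5)  cross = 9.5·27.5 − 4·33.5 = 127.2500; (r_i+r_j)·cross = 13.5·127.2500 = 1717.8750
edge 5: (4,27.5)→(1,10.5)  cross = 4·10.5 − 1·27.5 = 14.5000; (r_i+r_j)·cross = 5·14.5000 = 72.5000
Σcross = 479.2500 → A = |Σcross|/2 = 239.6250 mm²
Σ(r_i+r_j)·cross = 10260.3750 → first moment M = |Σ|/6 = 1710.0625
R_c = M/A = 1710.0625/239.6250 = 7.1364 mm
θ = 285° = 4.974188 rad
V = θ·R_c·A = 4.974188·7.1364·239.6250 = 8506.173 mm³

Volume = 8506.173 mm³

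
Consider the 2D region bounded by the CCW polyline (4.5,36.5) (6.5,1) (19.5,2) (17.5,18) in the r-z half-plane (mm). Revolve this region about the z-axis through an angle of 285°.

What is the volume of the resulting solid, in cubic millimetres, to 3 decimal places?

Profile (r,z), 4 vertices: (4.5,36.5) (6.5,1) (19.5,2) (17.5,18)
edge 0: (4.5,36.5)→(6.5,1)  cross = 4.5·1 − 6.5·36.5 = -232.7500; (r_i+r_j)·cross = 11·-232.7500 = -2560.2500
edge 1: (6.5,1)→(19.5,2)  cross = 6.5·2 − 19.5·1 = -6.5000; (r_i+r_j)·cross = 26·-6.5000 = -169.0000
edge 2: (19.5,2)→(17.5,18)  cross = 19.5·18 − 17.5·2 = 316.0000; (r_i+r_j)·cross = 37·316.0000 = 11692.0000
edge 3: (17.5,18)→(4.5,36.5)  cross = 17.5·36.5 − 4.5·18 = 557.7500; (r_i+r_j)·cross = 22·557.7500 = 12270.5000
Σcross = 634.5000 → A = |Σcross|/2 = 317.2500 mm²
Σ(r_i+r_j)·cross = 21233.2500 → first moment M = |Σ|/6 = 3538.8750
R_c = M/A = 3538.8750/317.2500 = 11.1548 mm
θ = 285° = 4.974188 rad
V = θ·R_c·A = 4.974188·11.1548·317.2500 = 17603.031 mm³

Volume = 17603.031 mm³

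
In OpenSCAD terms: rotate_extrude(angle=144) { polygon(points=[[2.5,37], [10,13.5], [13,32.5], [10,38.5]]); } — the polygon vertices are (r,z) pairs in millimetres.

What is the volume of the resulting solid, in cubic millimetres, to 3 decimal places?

Profile (r,z), 4 vertices: (2.5,37) (10,13.5) (13,32.5) (10,38.5)
edge 0: (2.5,37)→(10,13.5)  cross = 2.5·13.5 − 10·37 = -336.2500; (r_i+r_j)·cross = 12.5·-336.2500 = -4203.1250
edge 1: (10,13.5)→(13,32.5)  cross = 10·32.5 − 13·13.5 = 149.5000; (r_i+r_j)·cross = 23·149.5000 = 3438.5000
edge 2: (13,32.5)→(10,38.5)  cross = 13·38.5 − 10·32.5 = 175.5000; (r_i+r_j)·cross = 23·175.5000 = 4036.5000
edge 3: (10,38.5)→(2.5,37)  cross = 10·37 − 2.5·38.5 = 273.7500; (r_i+r_j)·cross = 12.5·273.7500 = 3421.8750
Σcross = 262.5000 → A = |Σcross|/2 = 131.2500 mm²
Σ(r_i+r_j)·cross = 6693.7500 → first moment M = |Σ|/6 = 1115.6250
R_c = M/A = 1115.6250/131.2500 = 8.5000 mm
θ = 144° = 2.513274 rad
V = θ·R_c·A = 2.513274·8.5000·131.2500 = 2803.871 mm³

Volume = 2803.871 mm³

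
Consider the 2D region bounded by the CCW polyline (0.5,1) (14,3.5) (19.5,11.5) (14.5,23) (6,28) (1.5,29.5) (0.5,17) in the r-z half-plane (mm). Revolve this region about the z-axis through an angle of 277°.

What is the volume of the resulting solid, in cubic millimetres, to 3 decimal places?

Volume = 15332.813 mm³

Profile (r,z), 7 vertices: (0.5,1) (14,3.5) (19.5,11.5) (14.5,23) (6,28) (1.5,29.5) (0.5,17)
edge 0: (0.5,1)→(14,3.5)  cross = 0.5·3.5 − 14·1 = -12.2500; (r_i+r_j)·cross = 14.5·-12.2500 = -177.6250
edge 1: (14,3.5)→(19.5,11.5)  cross = 14·11.5 − 19.5·3.5 = 92.7500; (r_i+r_j)·cross = 33.5·92.7500 = 3107.1250
edge 2: (19.5,11.5)→(14.5,23)  cross = 19.5·23 − 14.5·11.5 = 281.7500; (r_i+r_j)·cross = 34·281.7500 = 9579.5000
edge 3: (14.5,23)→(6,28)  cross = 14.5·28 − 6·23 = 268.0000; (r_i+r_j)·cross = 20.5·268.0000 = 5494.0000
edge 4: (6,28)→(1.5,29.5)  cross = 6·29.5 − 1.5·28 = 135.0000; (r_i+r_j)·cross = 7.5·135.0000 = 1012.5000
edge 5: (1.5,29.5)→(0.5,17)  cross = 1.5·17 − 0.5·29.5 = 10.7500; (r_i+r_j)·cross = 2·10.7500 = 21.5000
edge 6: (0.5,17)→(0.5,1)  cross = 0.5·1 − 0.5·17 = -8.0000; (r_i+r_j)·cross = 1·-8.0000 = -8.0000
Σcross = 768.0000 → A = |Σcross|/2 = 384.0000 mm²
Σ(r_i+r_j)·cross = 19029.0000 → first moment M = |Σ|/6 = 3171.5000
R_c = M/A = 3171.5000/384.0000 = 8.2591 mm
θ = 277° = 4.834562 rad
V = θ·R_c·A = 4.834562·8.2591·384.0000 = 15332.813 mm³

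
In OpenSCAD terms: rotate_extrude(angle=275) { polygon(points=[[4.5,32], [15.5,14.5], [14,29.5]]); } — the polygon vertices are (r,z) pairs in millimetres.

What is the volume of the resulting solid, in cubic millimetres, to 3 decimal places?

Profile (r,z), 3 vertices: (4.5,32) (15.5,14.5) (14,29.5)
edge 0: (4.5,32)→(15.5,14.5)  cross = 4.5·14.5 − 15.5·32 = -430.7500; (r_i+r_j)·cross = 20·-430.7500 = -8615.0000
edge 1: (15.5,14.5)→(14,29.5)  cross = 15.5·29.5 − 14·14.5 = 254.2500; (r_i+r_j)·cross = 29.5·254.2500 = 7500.3750
edge 2: (14,29.5)→(4.5,32)  cross = 14·32 − 4.5·29.5 = 315.2500; (r_i+r_j)·cross = 18.5·315.2500 = 5832.1250
Σcross = 138.7500 → A = |Σcross|/2 = 69.3750 mm²
Σ(r_i+r_j)·cross = 4717.5000 → first moment M = |Σ|/6 = 786.2500
R_c = M/A = 786.2500/69.3750 = 11.3333 mm
θ = 275° = 4.799655 rad
V = θ·R_c·A = 4.799655·11.3333·69.3750 = 3773.729 mm³

Volume = 3773.729 mm³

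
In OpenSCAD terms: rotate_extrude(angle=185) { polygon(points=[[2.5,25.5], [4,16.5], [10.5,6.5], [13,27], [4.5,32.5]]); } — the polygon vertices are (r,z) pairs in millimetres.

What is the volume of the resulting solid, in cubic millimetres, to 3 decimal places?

Profile (r,z), 5 vertices: (2.5,25.5) (4,16.5) (10.5,6.5) (13,27) (4.5,32.5)
edge 0: (2.5,25.5)→(4,16.5)  cross = 2.5·16.5 − 4·25.5 = -60.7500; (r_i+r_j)·cross = 6.5·-60.7500 = -394.8750
edge 1: (4,16.5)→(10.5,6.5)  cross = 4·6.5 − 10.5·16.5 = -147.2500; (r_i+r_j)·cross = 14.5·-147.2500 = -2135.1250
edge 2: (10.5,6.5)→(13,27)  cross = 10.5·27 − 13·6.5 = 199.0000; (r_i+r_j)·cross = 23.5·199.0000 = 4676.5000
edge 3: (13,27)→(4.5,32.5)  cross = 13·32.5 − 4.5·27 = 301.0000; (r_i+r_j)·cross = 17.5·301.0000 = 5267.5000
edge 4: (4.5,32.5)→(2.5,25.5)  cross = 4.5·25.5 − 2.5·32.5 = 33.5000; (r_i+r_j)·cross = 7·33.5000 = 234.5000
Σcross = 325.5000 → A = |Σcross|/2 = 162.7500 mm²
Σ(r_i+r_j)·cross = 7648.5000 → first moment M = |Σ|/6 = 1274.7500
R_c = M/A = 1274.7500/162.7500 = 7.8326 mm
θ = 185° = 3.228859 rad
V = θ·R_c·A = 3.228859·7.8326·162.7500 = 4115.988 mm³

Volume = 4115.988 mm³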